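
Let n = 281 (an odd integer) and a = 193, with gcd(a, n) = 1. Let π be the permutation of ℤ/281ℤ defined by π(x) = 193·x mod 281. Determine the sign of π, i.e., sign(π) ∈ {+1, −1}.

-1

Trace 6: π^k(6) = [6, 34, 99, 280, 88, 124, 47] for k=0..6.
π_193 has 6 disjoint cycles with lengths [56, 56, 56, 56, 56, 1] on {0,…,280}.
281 − 6 = 275 transpositions; sign(π) = (−1)^275 = -1.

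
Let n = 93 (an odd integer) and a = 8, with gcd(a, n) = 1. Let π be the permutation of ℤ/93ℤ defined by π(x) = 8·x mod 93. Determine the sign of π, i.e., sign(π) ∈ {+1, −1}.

-1

Trace 32: π^k(32) = [32, 70, 2, 16, 35, 1, 8] for k=0..6.
14 cycles of lengths [10, 10, 10, 10, 10, 10, 5, 5, 5, 5, 5, 5, 2, 1].
14 cycles on 93: each ℓ→(−1)^(ℓ−1), product (−1)^79 = -1.
Zolotarev: (8|93) = -1, matching the cycle-count sign.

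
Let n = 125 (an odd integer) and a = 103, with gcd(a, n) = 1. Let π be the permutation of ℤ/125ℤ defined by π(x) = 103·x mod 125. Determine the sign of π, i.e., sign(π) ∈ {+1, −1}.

-1

Orbit of 14 under x↦103x: [14, 67, 26, 53, 84, 27, 31]… (length divides ord_125(103)).
The orbit structure of x ↦ 103x mod 125: 4 orbits of sizes [100, 20, 4, 1].
sign(π) = (−1)^{n − #cycles} = (−1)^{125−4} = (−1)^121 = -1.
(103|125)_J = -1 (Zolotarev's lemma cross-check).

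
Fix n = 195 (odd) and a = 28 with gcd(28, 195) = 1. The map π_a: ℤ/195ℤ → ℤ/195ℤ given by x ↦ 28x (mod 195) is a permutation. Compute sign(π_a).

+1

Trace 28: π^k(28) = [28, 4, 112, 16, 58, 64, 37] for k=0..6.
Cycle type of π: 12×15 + 4×3 + 1×3; total 21 cycles.
195 − 21 = 174 transpositions; sign(π) = (−1)^174 = +1.
(28|195)_J = +1 (Zolotarev's lemma cross-check).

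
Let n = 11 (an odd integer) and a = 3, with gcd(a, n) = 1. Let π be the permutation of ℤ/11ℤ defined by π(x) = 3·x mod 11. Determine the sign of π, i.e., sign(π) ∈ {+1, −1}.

+1

Start at x=5: 5 → 4 → 1 → 3 → 9 → 5 (one orbit).
Cycle type of π: 5×2 + 1; total 3 cycles.
Σ(ℓ_i−1) = 11−3 = 8; sign = (−1)^8 = +1.
Via Zolotarev, sign(π_{3}) = (3|11) = +1.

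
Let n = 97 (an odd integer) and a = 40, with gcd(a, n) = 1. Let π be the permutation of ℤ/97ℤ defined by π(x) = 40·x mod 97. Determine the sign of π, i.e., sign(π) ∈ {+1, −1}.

Trace 39: π^k(39) = [39, 8, 29, 93, 34, 2, 80] for k=0..6.
π_40 has 2 disjoint cycles with lengths [96, 1] on {0,…,96}.
With 2 cycles on 97 points, sign = (−1)^{97−2} = -1.
Check: (40/97) = -1 by Zolotarev.

-1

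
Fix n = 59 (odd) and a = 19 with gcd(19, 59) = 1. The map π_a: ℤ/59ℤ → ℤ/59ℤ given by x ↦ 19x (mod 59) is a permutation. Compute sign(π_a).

Start at x=35: 35 → 16 → 9 → 53 → 4 → 17 → 28 → … (one orbit).
π_19 has 3 disjoint cycles with lengths [29, 29, 1] on {0,…,58}.
59 − 3 = 56 transpositions; sign(π) = (−1)^56 = +1.

+1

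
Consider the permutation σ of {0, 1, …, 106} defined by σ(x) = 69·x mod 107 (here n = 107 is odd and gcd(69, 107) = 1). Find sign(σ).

Orbit of 25 under x↦69x: [25, 13, 41, 47, 33, 30, 37]… (length divides ord_107(69)).
Decompose π into cycles: lengths [53, 53, 1] (3 cycles, including the fixed point 0).
n − c = 107 − 3 = 104; sign = (−1)^104 = +1.
Zolotarev: (69|107) = +1, matching the cycle-count sign.

+1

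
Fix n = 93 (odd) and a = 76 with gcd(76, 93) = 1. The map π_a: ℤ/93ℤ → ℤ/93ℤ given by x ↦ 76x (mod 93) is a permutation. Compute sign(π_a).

Start at x=25: 25 → 40 → 64 → 28 → 82 → 1 → 76 → … (one orbit).
The orbit structure of x ↦ 76x mod 93: 9 orbits of sizes [15, 15, 15, 15, 15, 15, 1, 1, 1].
sign(π) = (−1)^{n − #cycles} = (−1)^{93−9} = (−1)^84 = +1.

+1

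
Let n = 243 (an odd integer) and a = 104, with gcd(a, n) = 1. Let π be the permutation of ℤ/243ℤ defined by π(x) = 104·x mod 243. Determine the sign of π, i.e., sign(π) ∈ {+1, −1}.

Orbit of 53 under x↦104x: [53, 166, 11, 172, 149, 187, 8]… (length divides ord_243(104)).
π_104 has 6 disjoint cycles with lengths [162, 54, 18, 6, 2, 1] on {0,…,242}.
n − c = 243 − 6 = 237; sign = (−1)^237 = -1.

-1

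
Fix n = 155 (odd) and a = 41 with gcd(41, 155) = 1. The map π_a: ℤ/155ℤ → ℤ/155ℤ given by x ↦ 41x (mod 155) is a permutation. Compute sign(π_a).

+1

Orbit of 81 under x↦41x: [81, 66, 71, 121, 1, 41, 131]… (length divides ord_155(41)).
Cycle lengths of π_41 on ℤ/155ℤ: [15, 15, 15, 15, 15, 15, 15, 15, 15, 15, 1, 1, 1, 1, 1]; 15 cycles in total.
n − c = 155 − 15 = 140; sign = (−1)^140 = +1.
Via Zolotarev, sign(π_{41}) = (41|155) = +1.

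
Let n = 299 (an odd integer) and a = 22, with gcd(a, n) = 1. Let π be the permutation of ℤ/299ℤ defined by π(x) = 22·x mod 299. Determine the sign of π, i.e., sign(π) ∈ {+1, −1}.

-1

Orbit of 183 under x↦22x: [183, 139, 68, 1, 22, 185]… (length divides ord_299(22)).
Cycle lengths of π_22 on ℤ/299ℤ: [6, 6, 6, 6, 6, 6, 6, 6, 6, 6, 6, 6, 6, 6, 6, 6, 6, 6, 6, 6, 6, 6, 6, 6, 6, 6, 6, 6, 6, 6, 6, 6, 6, 6, 6, 6, 6, 6, 6, 6, 6, 6, 6, 6, 3, 3, 3, 3, 2, 2, 2, 2, 2, 2, 2, 2, 2, 2, 2, 1]; 60 cycles in total.
60 cycles on 299: each ℓ→(−1)^(ℓ−1), product (−1)^239 = -1.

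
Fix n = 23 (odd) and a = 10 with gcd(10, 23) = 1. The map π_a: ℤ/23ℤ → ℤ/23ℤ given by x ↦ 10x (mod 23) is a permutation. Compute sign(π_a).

Orbit of 2 under x↦10x: [2, 20, 16, 22, 13, 15, 12]… (length divides ord_23(10)).
2 cycles of lengths [22, 1].
Σ(ℓ_i−1) = 23−2 = 21; sign = (−1)^21 = -1.

-1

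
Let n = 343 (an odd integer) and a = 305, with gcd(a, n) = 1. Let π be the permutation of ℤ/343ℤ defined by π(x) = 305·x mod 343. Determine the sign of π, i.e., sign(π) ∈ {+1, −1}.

+1

Orbit of 228 under x↦305x: [228, 254, 295, 109, 317, 302, 186]… (length divides ord_343(305)).
Cycle type of π: 147×2 + 21×2 + 3×2 + 1; total 7 cycles.
343 − 7 = 336 transpositions; sign(π) = (−1)^336 = +1.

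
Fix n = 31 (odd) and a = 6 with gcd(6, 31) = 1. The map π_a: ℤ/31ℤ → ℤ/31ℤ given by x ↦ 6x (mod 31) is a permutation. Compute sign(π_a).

Start at x=30: 30 → 25 → 26 → 1 → 6 → 5 → 30 (one orbit).
π_6 has 6 disjoint cycles with lengths [6, 6, 6, 6, 6, 1] on {0,…,30}.
Σ(ℓ_i−1) = 31−6 = 25; sign = (−1)^25 = -1.

-1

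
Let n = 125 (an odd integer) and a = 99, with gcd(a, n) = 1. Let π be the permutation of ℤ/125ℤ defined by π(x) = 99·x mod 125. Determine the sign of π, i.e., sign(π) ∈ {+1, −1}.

Start at x=51: 51 → 49 → 101 → 124 → 26 → 74 → 76 → … (one orbit).
23 cycles of lengths [10, 10, 10, 10, 10, 10, 10, 10, 10, 10, 2, 2, 2, 2, 2, 2, 2, 2, 2, 2, 2, 2, 1].
Σ(ℓ_i−1) = 125−23 = 102; sign = (−1)^102 = +1.

+1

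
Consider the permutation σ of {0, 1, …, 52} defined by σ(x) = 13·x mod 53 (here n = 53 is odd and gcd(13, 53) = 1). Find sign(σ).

Orbit of 44 under x↦13x: [44, 42, 16, 49, 1, 13, 10]… (length divides ord_53(13)).
Cycle type of π: 13×4 + 1; total 5 cycles.
n − c = 53 − 5 = 48; sign = (−1)^48 = +1.
The Jacobi symbol (13|53) = +1 (Zolotarev) agrees.

+1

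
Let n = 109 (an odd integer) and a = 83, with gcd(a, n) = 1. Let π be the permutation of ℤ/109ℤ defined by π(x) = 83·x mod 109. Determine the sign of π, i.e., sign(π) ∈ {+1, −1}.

Start at x=60: 60 → 75 → 12 → 15 → 46 → 3 → 31 → … (one orbit).
Cycle lengths of π_83 on ℤ/109ℤ: [54, 54, 1]; 3 cycles in total.
3 cycles on 109: each ℓ→(−1)^(ℓ−1), product (−1)^106 = +1.

+1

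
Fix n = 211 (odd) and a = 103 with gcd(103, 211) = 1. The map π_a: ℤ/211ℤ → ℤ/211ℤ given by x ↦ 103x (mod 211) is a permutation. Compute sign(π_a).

+1

Trace 171: π^k(171) = [171, 100, 172, 203, 20, 161, 125] for k=0..6.
Decompose π into cycles: lengths [105, 105, 1] (3 cycles, including the fixed point 0).
Σ(ℓ_i−1) = 211−3 = 208; sign = (−1)^208 = +1.
The Jacobi symbol (103|211) = +1 (Zolotarev) agrees.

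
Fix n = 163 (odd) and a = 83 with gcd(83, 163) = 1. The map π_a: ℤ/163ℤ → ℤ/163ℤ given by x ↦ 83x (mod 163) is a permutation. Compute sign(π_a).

Start at x=25: 25 → 119 → 97 → 64 → 96 → 144 → 53 → … (one orbit).
3 cycles of lengths [81, 81, 1].
n − c = 163 − 3 = 160; sign = (−1)^160 = +1.
(83|163)_J = +1 (Zolotarev's lemma cross-check).

+1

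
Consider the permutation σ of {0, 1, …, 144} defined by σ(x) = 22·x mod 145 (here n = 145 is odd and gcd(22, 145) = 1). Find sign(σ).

Start at x=62: 62 → 59 → 138 → 136 → 92 → 139 → 13 → … (one orbit).
Cycle lengths of π_22 on ℤ/145ℤ: [28, 28, 28, 28, 14, 14, 4, 1]; 8 cycles in total.
145 − 8 = 137 transpositions; sign(π) = (−1)^137 = -1.

-1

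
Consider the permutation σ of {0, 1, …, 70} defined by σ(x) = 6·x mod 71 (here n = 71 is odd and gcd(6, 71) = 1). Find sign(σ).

+1

Trace 45: π^k(45) = [45, 57, 58, 64, 29, 32, 50] for k=0..6.
3 cycles of lengths [35, 35, 1].
71 − 3 = 68 transpositions; sign(π) = (−1)^68 = +1.
The Jacobi symbol (6|71) = +1 (Zolotarev) agrees.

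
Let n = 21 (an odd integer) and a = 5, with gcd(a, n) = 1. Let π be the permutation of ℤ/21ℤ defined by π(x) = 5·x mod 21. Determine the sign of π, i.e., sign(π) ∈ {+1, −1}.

+1

Trace 5: π^k(5) = [5, 4, 20, 16, 17, 1] for k=0..5.
Cycle lengths of π_5 on ℤ/21ℤ: [6, 6, 6, 2, 1]; 5 cycles in total.
sign(π) = (−1)^{n − #cycles} = (−1)^{21−5} = (−1)^16 = +1.
Via Zolotarev, sign(π_{5}) = (5|21) = +1.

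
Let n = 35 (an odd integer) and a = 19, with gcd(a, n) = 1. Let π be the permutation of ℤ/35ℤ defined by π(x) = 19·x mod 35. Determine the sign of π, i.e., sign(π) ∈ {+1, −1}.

-1

Start at x=24: 24 → 1 → 19 → 11 → 34 → 16 → 24 (one orbit).
π_19 has 8 disjoint cycles with lengths [6, 6, 6, 6, 6, 2, 2, 1] on {0,…,34}.
sign(π) = (−1)^{n − #cycles} = (−1)^{35−8} = (−1)^27 = -1.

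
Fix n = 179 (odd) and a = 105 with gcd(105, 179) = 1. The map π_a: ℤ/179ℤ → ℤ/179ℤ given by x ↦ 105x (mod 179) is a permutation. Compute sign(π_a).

-1

Start at x=11: 11 → 81 → 92 → 173 → 86 → 80 → 166 → … (one orbit).
The orbit structure of x ↦ 105x mod 179: 2 orbits of sizes [178, 1].
sign(π) = (−1)^{n − #cycles} = (−1)^{179−2} = (−1)^177 = -1.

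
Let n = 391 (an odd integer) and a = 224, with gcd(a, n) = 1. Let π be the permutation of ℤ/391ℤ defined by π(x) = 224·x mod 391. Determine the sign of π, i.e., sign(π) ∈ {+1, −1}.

+1

Orbit of 37 under x↦224x: [37, 77, 44, 81, 158, 202, 283]… (length divides ord_391(224)).
Decompose π into cycles: lengths [176, 176, 22, 16, 1] (5 cycles, including the fixed point 0).
With 5 cycles on 391 points, sign = (−1)^{391−5} = +1.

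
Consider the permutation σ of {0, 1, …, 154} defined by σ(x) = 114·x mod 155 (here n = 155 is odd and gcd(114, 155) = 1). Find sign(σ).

-1

Start at x=74: 74 → 66 → 84 → 121 → 154 → 41 → 24 → … (one orbit).
The orbit structure of x ↦ 114x mod 155: 8 orbits of sizes [30, 30, 30, 30, 30, 2, 2, 1].
8 cycles on 155: each ℓ→(−1)^(ℓ−1), product (−1)^147 = -1.
Via Zolotarev, sign(π_{114}) = (114|155) = -1.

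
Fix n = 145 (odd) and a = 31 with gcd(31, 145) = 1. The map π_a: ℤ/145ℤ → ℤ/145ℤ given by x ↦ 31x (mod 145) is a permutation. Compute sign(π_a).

Orbit of 46 under x↦31x: [46, 121, 126, 136, 11, 51, 131]… (length divides ord_145(31)).
π_31 has 10 disjoint cycles with lengths [28, 28, 28, 28, 28, 1, 1, 1, 1, 1] on {0,…,144}.
10 cycles on 145: each ℓ→(−1)^(ℓ−1), product (−1)^135 = -1.
The Jacobi symbol (31|145) = -1 (Zolotarev) agrees.

-1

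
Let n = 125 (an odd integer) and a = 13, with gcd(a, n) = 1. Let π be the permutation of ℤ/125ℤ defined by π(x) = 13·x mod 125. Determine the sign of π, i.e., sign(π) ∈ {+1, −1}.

-1

Start at x=79: 79 → 27 → 101 → 63 → 69 → 22 → 36 → … (one orbit).
The orbit structure of x ↦ 13x mod 125: 4 orbits of sizes [100, 20, 4, 1].
4 cycles on 125: each ℓ→(−1)^(ℓ−1), product (−1)^121 = -1.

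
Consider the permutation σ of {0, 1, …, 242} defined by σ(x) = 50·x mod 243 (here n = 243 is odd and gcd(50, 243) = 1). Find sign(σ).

-1

Start at x=160: 160 → 224 → 22 → 128 → 82 → 212 → 151 → … (one orbit).
Cycle type of π: 162 + 54 + 18 + 6 + 2 + 1; total 6 cycles.
243 − 6 = 237 transpositions; sign(π) = (−1)^237 = -1.
(50|243)_J = -1 (Zolotarev's lemma cross-check).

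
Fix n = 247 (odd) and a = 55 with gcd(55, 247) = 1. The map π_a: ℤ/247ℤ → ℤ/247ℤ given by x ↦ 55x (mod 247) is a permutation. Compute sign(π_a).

+1

Orbit of 235 under x↦55x: [235, 81, 9, 1, 55, 61, 144]… (length divides ord_247(55)).
The orbit structure of x ↦ 55x mod 247: 31 orbits of sizes [9, 9, 9, 9, 9, 9, 9, 9, 9, 9, 9, 9, 9, 9, 9, 9, 9, 9, 9, 9, 9, 9, 9, 9, 9, 9, 3, 3, 3, 3, 1].
31 cycles on 247: each ℓ→(−1)^(ℓ−1), product (−1)^216 = +1.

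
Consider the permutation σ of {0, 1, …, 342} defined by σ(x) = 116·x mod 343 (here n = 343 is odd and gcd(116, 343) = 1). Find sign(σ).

Orbit of 165 under x↦116x: [165, 275, 1, 116, 79, 246, 67]… (length divides ord_343(116)).
31 cycles of lengths [21, 21, 21, 21, 21, 21, 21, 21, 21, 21, 21, 21, 21, 21, 3, 3, 3, 3, 3, 3, 3, 3, 3, 3, 3, 3, 3, 3, 3, 3, 1].
31 cycles on 343: each ℓ→(−1)^(ℓ−1), product (−1)^312 = +1.

+1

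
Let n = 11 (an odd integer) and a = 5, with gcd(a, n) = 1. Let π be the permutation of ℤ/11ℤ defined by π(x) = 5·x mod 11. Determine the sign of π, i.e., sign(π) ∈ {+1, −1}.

+1

Trace 5: π^k(5) = [5, 3, 4, 9, 1] for k=0..4.
3 cycles of lengths [5, 5, 1].
Σ(ℓ_i−1) = 11−3 = 8; sign = (−1)^8 = +1.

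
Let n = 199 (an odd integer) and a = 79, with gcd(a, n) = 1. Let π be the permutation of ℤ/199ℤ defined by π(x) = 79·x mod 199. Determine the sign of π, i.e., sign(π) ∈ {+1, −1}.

Trace 14: π^k(14) = [14, 111, 13, 32, 140, 115, 130] for k=0..6.
Cycle type of π: 99×2 + 1; total 3 cycles.
Σ(ℓ_i−1) = 199−3 = 196; sign = (−1)^196 = +1.
(79|199)_J = +1 (Zolotarev's lemma cross-check).

+1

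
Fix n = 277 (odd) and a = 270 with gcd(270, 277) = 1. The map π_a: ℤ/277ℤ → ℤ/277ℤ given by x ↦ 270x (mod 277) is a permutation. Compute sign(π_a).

Trace 264: π^k(264) = [264, 91, 194, 27, 88, 215, 157] for k=0..6.
π_270 has 5 disjoint cycles with lengths [69, 69, 69, 69, 1] on {0,…,276}.
Σ(ℓ_i−1) = 277−5 = 272; sign = (−1)^272 = +1.
Via Zolotarev, sign(π_{270}) = (270|277) = +1.

+1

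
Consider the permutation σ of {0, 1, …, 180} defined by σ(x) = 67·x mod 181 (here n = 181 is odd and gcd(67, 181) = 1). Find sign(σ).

Start at x=122: 122 → 29 → 133 → 42 → 99 → 117 → 56 → … (one orbit).
Decompose π into cycles: lengths [30, 30, 30, 30, 30, 30, 1] (7 cycles, including the fixed point 0).
With 7 cycles on 181 points, sign = (−1)^{181−7} = +1.
Check: (67/181) = +1 by Zolotarev.

+1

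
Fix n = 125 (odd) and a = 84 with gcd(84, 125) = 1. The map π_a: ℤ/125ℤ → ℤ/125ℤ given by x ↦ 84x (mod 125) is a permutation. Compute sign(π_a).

+1

Orbit of 84 under x↦84x: [84, 56, 79, 11, 49, 116, 119]… (length divides ord_125(84)).
The orbit structure of x ↦ 84x mod 125: 7 orbits of sizes [50, 50, 10, 10, 2, 2, 1].
125 − 7 = 118 transpositions; sign(π) = (−1)^118 = +1.
Zolotarev: (84|125) = +1, matching the cycle-count sign.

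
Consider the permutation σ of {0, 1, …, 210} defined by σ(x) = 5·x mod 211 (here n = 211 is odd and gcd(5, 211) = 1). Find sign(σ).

+1

Start at x=169: 169 → 1 → 5 → 25 → 125 → 203 → 171 → … (one orbit).
7 cycles of lengths [35, 35, 35, 35, 35, 35, 1].
211 − 7 = 204 transpositions; sign(π) = (−1)^204 = +1.
Zolotarev: (5|211) = +1, matching the cycle-count sign.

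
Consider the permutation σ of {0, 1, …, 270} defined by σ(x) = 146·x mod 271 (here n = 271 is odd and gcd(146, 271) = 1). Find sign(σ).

-1

Trace 93: π^k(93) = [93, 28, 23, 106, 29, 169, 13] for k=0..6.
Decompose π into cycles: lengths [18, 18, 18, 18, 18, 18, 18, 18, 18, 18, 18, 18, 18, 18, 18, 1] (16 cycles, including the fixed point 0).
n − c = 271 − 16 = 255; sign = (−1)^255 = -1.
Via Zolotarev, sign(π_{146}) = (146|271) = -1.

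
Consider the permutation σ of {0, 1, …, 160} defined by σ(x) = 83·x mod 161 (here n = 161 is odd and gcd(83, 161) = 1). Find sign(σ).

Trace 83: π^k(83) = [83, 127, 76, 29, 153, 141, 111] for k=0..6.
11 cycles of lengths [22, 22, 22, 22, 22, 22, 22, 2, 2, 2, 1].
With 11 cycles on 161 points, sign = (−1)^{161−11} = +1.
The Jacobi symbol (83|161) = +1 (Zolotarev) agrees.

+1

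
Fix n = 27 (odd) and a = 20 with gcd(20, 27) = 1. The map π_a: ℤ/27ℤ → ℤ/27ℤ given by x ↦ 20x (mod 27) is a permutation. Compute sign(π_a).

-1

Start at x=7: 7 → 5 → 19 → 2 → 13 → 17 → 16 → … (one orbit).
Cycle lengths of π_20 on ℤ/27ℤ: [18, 6, 2, 1]; 4 cycles in total.
n − c = 27 − 4 = 23; sign = (−1)^23 = -1.
The Jacobi symbol (20|27) = -1 (Zolotarev) agrees.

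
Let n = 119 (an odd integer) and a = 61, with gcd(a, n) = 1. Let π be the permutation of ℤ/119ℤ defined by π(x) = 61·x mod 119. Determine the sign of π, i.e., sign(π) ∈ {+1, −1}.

Orbit of 45 under x↦61x: [45, 8, 12, 18, 27, 100, 31]… (length divides ord_119(61)).
π_61 has 5 disjoint cycles with lengths [48, 48, 16, 6, 1] on {0,…,118}.
5 cycles on 119: each ℓ→(−1)^(ℓ−1), product (−1)^114 = +1.
Check: (61/119) = +1 by Zolotarev.

+1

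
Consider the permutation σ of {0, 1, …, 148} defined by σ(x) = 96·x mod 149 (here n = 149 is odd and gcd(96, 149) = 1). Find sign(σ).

+1

Trace 1: π^k(1) = [1, 96, 127, 123, 37, 125, 80] for k=0..6.
The orbit structure of x ↦ 96x mod 149: 5 orbits of sizes [37, 37, 37, 37, 1].
n − c = 149 − 5 = 144; sign = (−1)^144 = +1.
Via Zolotarev, sign(π_{96}) = (96|149) = +1.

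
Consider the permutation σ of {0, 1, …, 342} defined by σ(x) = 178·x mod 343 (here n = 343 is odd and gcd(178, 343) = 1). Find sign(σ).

-1

Trace 324: π^k(324) = [324, 48, 312, 313, 148, 276, 79] for k=0..6.
π_178 has 16 disjoint cycles with lengths [42, 42, 42, 42, 42, 42, 42, 6, 6, 6, 6, 6, 6, 6, 6, 1] on {0,…,342}.
n − c = 343 − 16 = 327; sign = (−1)^327 = -1.
Zolotarev: (178|343) = -1, matching the cycle-count sign.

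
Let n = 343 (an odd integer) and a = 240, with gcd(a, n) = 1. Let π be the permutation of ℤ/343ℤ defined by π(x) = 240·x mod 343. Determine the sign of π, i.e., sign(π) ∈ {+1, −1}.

+1

Start at x=156: 156 → 53 → 29 → 100 → 333 → 1 → 240 → … (one orbit).
7 cycles of lengths [147, 147, 21, 21, 3, 3, 1].
sign(π) = (−1)^{n − #cycles} = (−1)^{343−7} = (−1)^336 = +1.
The Jacobi symbol (240|343) = +1 (Zolotarev) agrees.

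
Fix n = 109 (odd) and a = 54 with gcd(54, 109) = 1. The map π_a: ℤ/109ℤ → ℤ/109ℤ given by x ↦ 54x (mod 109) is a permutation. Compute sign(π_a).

-1

Orbit of 16 under x↦54x: [16, 101, 4, 107, 1, 54, 82]… (length divides ord_109(54)).
The orbit structure of x ↦ 54x mod 109: 4 orbits of sizes [36, 36, 36, 1].
109 − 4 = 105 transpositions; sign(π) = (−1)^105 = -1.
The Jacobi symbol (54|109) = -1 (Zolotarev) agrees.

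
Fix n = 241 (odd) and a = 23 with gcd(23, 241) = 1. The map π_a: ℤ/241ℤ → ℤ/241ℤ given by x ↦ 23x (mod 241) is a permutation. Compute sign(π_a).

-1

Trace 76: π^k(76) = [76, 61, 198, 216, 148, 30, 208] for k=0..6.
4 cycles of lengths [80, 80, 80, 1].
Σ(ℓ_i−1) = 241−4 = 237; sign = (−1)^237 = -1.
Zolotarev: (23|241) = -1, matching the cycle-count sign.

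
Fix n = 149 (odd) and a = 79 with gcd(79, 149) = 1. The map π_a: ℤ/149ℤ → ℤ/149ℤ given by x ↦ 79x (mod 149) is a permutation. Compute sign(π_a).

-1

Start at x=30: 30 → 135 → 86 → 89 → 28 → 126 → 120 → … (one orbit).
Decompose π into cycles: lengths [148, 1] (2 cycles, including the fixed point 0).
2 cycles on 149: each ℓ→(−1)^(ℓ−1), product (−1)^147 = -1.
Zolotarev: (79|149) = -1, matching the cycle-count sign.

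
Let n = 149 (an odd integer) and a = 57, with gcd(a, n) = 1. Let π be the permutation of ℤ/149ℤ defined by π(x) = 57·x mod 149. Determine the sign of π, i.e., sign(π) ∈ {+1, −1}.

-1

Start at x=74: 74 → 46 → 89 → 7 → 101 → 95 → 51 → … (one orbit).
Cycle type of π: 148 + 1; total 2 cycles.
Σ(ℓ_i−1) = 149−2 = 147; sign = (−1)^147 = -1.
Check: (57/149) = -1 by Zolotarev.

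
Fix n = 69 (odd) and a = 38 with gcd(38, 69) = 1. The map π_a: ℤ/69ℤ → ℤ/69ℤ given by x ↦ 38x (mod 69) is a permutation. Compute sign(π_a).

Start at x=58: 58 → 65 → 55 → 20 → 1 → 38 → 64 → … (one orbit).
5 cycles of lengths [22, 22, 22, 2, 1].
5 cycles on 69: each ℓ→(−1)^(ℓ−1), product (−1)^64 = +1.
(38|69)_J = +1 (Zolotarev's lemma cross-check).

+1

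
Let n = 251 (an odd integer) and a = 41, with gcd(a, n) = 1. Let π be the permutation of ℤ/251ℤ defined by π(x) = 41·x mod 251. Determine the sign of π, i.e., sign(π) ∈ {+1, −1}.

Trace 240: π^k(240) = [240, 51, 83, 140, 218, 153, 249] for k=0..6.
3 cycles of lengths [125, 125, 1].
sign(π) = (−1)^{n − #cycles} = (−1)^{251−3} = (−1)^248 = +1.
The Jacobi symbol (41|251) = +1 (Zolotarev) agrees.

+1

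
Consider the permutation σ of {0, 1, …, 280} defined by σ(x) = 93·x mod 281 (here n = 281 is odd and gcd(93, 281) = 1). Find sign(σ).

-1

Trace 129: π^k(129) = [129, 195, 151, 274, 192, 153, 179] for k=0..6.
Cycle type of π: 40×7 + 1; total 8 cycles.
8 cycles on 281: each ℓ→(−1)^(ℓ−1), product (−1)^273 = -1.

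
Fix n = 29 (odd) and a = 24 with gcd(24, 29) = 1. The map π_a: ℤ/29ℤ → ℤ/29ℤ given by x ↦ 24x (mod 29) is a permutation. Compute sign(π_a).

Orbit of 20 under x↦24x: [20, 16, 7, 23, 1, 24, 25]… (length divides ord_29(24)).
The orbit structure of x ↦ 24x mod 29: 5 orbits of sizes [7, 7, 7, 7, 1].
n − c = 29 − 5 = 24; sign = (−1)^24 = +1.

+1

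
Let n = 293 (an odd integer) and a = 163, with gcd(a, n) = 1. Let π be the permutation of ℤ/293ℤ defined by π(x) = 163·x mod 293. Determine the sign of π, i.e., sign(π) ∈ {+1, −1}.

Orbit of 213 under x↦163x: [213, 145, 195, 141, 129, 224, 180]… (length divides ord_293(163)).
The orbit structure of x ↦ 163x mod 293: 2 orbits of sizes [292, 1].
n − c = 293 − 2 = 291; sign = (−1)^291 = -1.
Zolotarev: (163|293) = -1, matching the cycle-count sign.

-1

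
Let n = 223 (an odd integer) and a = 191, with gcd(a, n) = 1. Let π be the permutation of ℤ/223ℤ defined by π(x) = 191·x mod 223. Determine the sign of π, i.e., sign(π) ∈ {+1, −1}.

Start at x=208: 208 → 34 → 27 → 28 → 219 → 128 → 141 → … (one orbit).
4 cycles of lengths [74, 74, 74, 1].
sign(π) = (−1)^{n − #cycles} = (−1)^{223−4} = (−1)^219 = -1.

-1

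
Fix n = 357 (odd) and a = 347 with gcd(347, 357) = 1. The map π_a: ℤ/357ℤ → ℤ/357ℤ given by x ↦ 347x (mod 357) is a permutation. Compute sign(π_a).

Orbit of 158 under x↦347x: [158, 205, 92, 151, 275, 106, 11]… (length divides ord_357(347)).
π_347 has 15 disjoint cycles with lengths [48, 48, 48, 48, 48, 48, 16, 16, 16, 6, 6, 3, 3, 2, 1] on {0,…,356}.
With 15 cycles on 357 points, sign = (−1)^{357−15} = +1.

+1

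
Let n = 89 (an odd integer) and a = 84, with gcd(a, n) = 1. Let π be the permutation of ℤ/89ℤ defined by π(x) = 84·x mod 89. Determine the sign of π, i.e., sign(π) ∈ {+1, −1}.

Start at x=36: 36 → 87 → 10 → 39 → 72 → 85 → 20 → … (one orbit).
The orbit structure of x ↦ 84x mod 89: 3 orbits of sizes [44, 44, 1].
Σ(ℓ_i−1) = 89−3 = 86; sign = (−1)^86 = +1.
Check: (84/89) = +1 by Zolotarev.

+1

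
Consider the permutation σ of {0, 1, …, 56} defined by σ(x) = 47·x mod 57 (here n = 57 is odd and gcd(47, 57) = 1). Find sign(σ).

-1

Trace 25: π^k(25) = [25, 35, 49, 23, 55, 20, 28] for k=0..6.
Cycle lengths of π_47 on ℤ/57ℤ: [18, 18, 9, 9, 2, 1]; 6 cycles in total.
57 − 6 = 51 transpositions; sign(π) = (−1)^51 = -1.
(47|57)_J = -1 (Zolotarev's lemma cross-check).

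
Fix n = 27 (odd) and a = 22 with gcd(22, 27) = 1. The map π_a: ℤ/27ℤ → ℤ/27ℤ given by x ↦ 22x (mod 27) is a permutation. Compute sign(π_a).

Start at x=7: 7 → 19 → 13 → 16 → 1 → 22 → 25 → … (one orbit).
Decompose π into cycles: lengths [9, 9, 3, 3, 1, 1, 1] (7 cycles, including the fixed point 0).
Σ(ℓ_i−1) = 27−7 = 20; sign = (−1)^20 = +1.
Check: (22/27) = +1 by Zolotarev.

+1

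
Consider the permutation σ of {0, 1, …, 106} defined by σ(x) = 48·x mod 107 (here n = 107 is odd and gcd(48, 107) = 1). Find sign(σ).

+1

Trace 35: π^k(35) = [35, 75, 69, 102, 81, 36, 16] for k=0..6.
The orbit structure of x ↦ 48x mod 107: 3 orbits of sizes [53, 53, 1].
sign(π) = (−1)^{n − #cycles} = (−1)^{107−3} = (−1)^104 = +1.
Zolotarev: (48|107) = +1, matching the cycle-count sign.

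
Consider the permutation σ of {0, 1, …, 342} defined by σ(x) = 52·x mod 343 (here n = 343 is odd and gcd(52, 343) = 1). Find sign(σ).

-1

Orbit of 327 under x↦52x: [327, 197, 297, 9, 125, 326, 145]… (length divides ord_343(52)).
The orbit structure of x ↦ 52x mod 343: 4 orbits of sizes [294, 42, 6, 1].
n − c = 343 − 4 = 339; sign = (−1)^339 = -1.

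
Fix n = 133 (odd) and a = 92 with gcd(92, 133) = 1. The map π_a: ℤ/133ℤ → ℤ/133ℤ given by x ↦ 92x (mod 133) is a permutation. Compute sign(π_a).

Orbit of 106 under x↦92x: [106, 43, 99, 64, 36, 120, 1]… (length divides ord_133(92)).
π_92 has 21 disjoint cycles with lengths [9, 9, 9, 9, 9, 9, 9, 9, 9, 9, 9, 9, 9, 9, 1, 1, 1, 1, 1, 1, 1] on {0,…,132}.
133 − 21 = 112 transpositions; sign(π) = (−1)^112 = +1.
(92|133)_J = +1 (Zolotarev's lemma cross-check).

+1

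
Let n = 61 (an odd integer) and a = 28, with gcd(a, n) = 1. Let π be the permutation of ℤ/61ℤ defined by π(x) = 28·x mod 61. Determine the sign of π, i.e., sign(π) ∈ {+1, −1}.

-1

Trace 8: π^k(8) = [8, 41, 50, 58, 38, 27, 24] for k=0..6.
Decompose π into cycles: lengths [20, 20, 20, 1] (4 cycles, including the fixed point 0).
With 4 cycles on 61 points, sign = (−1)^{61−4} = -1.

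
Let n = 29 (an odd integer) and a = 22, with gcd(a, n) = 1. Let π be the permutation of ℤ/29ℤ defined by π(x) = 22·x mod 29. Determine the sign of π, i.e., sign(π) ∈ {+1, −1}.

+1

Trace 25: π^k(25) = [25, 28, 7, 9, 24, 6, 16] for k=0..6.
π_22 has 3 disjoint cycles with lengths [14, 14, 1] on {0,…,28}.
n − c = 29 − 3 = 26; sign = (−1)^26 = +1.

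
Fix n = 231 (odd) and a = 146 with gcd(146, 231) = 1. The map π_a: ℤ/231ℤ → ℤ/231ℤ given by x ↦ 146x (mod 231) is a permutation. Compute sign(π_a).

+1

Trace 20: π^k(20) = [20, 148, 125, 1, 146, 64, 104] for k=0..6.
Cycle type of π: 10×20 + 5×2 + 2×10 + 1; total 33 cycles.
n − c = 231 − 33 = 198; sign = (−1)^198 = +1.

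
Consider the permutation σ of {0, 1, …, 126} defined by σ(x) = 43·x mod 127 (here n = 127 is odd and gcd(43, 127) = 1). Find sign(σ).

-1

Orbit of 119 under x↦43x: [119, 37, 67, 87, 58, 81, 54]… (length divides ord_127(43)).
Cycle lengths of π_43 on ℤ/127ℤ: [126, 1]; 2 cycles in total.
2 cycles on 127: each ℓ→(−1)^(ℓ−1), product (−1)^125 = -1.
Via Zolotarev, sign(π_{43}) = (43|127) = -1.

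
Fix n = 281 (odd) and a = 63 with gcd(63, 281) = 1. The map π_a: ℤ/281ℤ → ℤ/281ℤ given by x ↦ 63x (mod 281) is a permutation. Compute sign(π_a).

+1

Orbit of 236 under x↦63x: [236, 256, 111, 249, 232, 4, 252]… (length divides ord_281(63)).
Cycle type of π: 35×8 + 1; total 9 cycles.
sign(π) = (−1)^{n − #cycles} = (−1)^{281−9} = (−1)^272 = +1.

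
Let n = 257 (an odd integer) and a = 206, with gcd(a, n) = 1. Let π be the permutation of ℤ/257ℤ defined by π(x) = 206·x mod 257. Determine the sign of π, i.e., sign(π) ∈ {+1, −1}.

Trace 225: π^k(225) = [225, 90, 36, 220, 88, 138, 158] for k=0..6.
The orbit structure of x ↦ 206x mod 257: 2 orbits of sizes [256, 1].
With 2 cycles on 257 points, sign = (−1)^{257−2} = -1.
Zolotarev: (206|257) = -1, matching the cycle-count sign.

-1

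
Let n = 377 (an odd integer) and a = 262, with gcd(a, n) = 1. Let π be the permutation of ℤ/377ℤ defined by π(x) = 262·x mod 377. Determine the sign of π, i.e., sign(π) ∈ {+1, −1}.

-1

Start at x=233: 233 → 349 → 204 → 291 → 88 → 59 → 1 → … (one orbit).
Decompose π into cycles: lengths [12, 12, 12, 12, 12, 12, 12, 12, 12, 12, 12, 12, 12, 12, 12, 12, 12, 12, 12, 12, 12, 12, 12, 12, 12, 12, 12, 12, 12, 1, 1, 1, 1, 1, 1, 1, 1, 1, 1, 1, 1, 1, 1, 1, 1, 1, 1, 1, 1, 1, 1, 1, 1, 1, 1, 1, 1, 1] (58 cycles, including the fixed point 0).
With 58 cycles on 377 points, sign = (−1)^{377−58} = -1.
The Jacobi symbol (262|377) = -1 (Zolotarev) agrees.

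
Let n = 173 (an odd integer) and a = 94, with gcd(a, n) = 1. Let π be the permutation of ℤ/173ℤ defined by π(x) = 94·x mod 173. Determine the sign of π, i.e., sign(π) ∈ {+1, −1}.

Orbit of 124 under x↦94x: [124, 65, 55, 153, 23, 86, 126]… (length divides ord_173(94)).
Decompose π into cycles: lengths [172, 1] (2 cycles, including the fixed point 0).
With 2 cycles on 173 points, sign = (−1)^{173−2} = -1.

-1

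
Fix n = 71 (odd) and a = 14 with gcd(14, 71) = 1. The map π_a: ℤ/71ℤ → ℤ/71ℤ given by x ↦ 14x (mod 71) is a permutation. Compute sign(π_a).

-1

Orbit of 25 under x↦14x: [25, 66, 1, 14, 54, 46, 5]… (length divides ord_71(14)).
Cycle type of π: 10×7 + 1; total 8 cycles.
With 8 cycles on 71 points, sign = (−1)^{71−8} = -1.
Check: (14/71) = -1 by Zolotarev.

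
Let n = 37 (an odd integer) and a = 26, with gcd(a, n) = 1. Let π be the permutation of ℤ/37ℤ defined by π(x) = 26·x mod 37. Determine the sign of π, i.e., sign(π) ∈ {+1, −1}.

+1

Start at x=10: 10 → 1 → 26 → 10 (one orbit).
13 cycles of lengths [3, 3, 3, 3, 3, 3, 3, 3, 3, 3, 3, 3, 1].
Σ(ℓ_i−1) = 37−13 = 24; sign = (−1)^24 = +1.
Zolotarev: (26|37) = +1, matching the cycle-count sign.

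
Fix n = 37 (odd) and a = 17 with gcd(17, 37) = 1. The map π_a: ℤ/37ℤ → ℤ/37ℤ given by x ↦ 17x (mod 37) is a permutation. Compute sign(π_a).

Orbit of 19 under x↦17x: [19, 27, 15, 33, 6, 28, 32]… (length divides ord_37(17)).
2 cycles of lengths [36, 1].
37 − 2 = 35 transpositions; sign(π) = (−1)^35 = -1.

-1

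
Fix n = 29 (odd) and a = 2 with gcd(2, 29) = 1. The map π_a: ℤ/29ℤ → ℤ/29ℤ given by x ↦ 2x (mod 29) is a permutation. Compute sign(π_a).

-1

Trace 18: π^k(18) = [18, 7, 14, 28, 27, 25, 21] for k=0..6.
π_2 has 2 disjoint cycles with lengths [28, 1] on {0,…,28}.
29 − 2 = 27 transpositions; sign(π) = (−1)^27 = -1.
Check: (2/29) = -1 by Zolotarev.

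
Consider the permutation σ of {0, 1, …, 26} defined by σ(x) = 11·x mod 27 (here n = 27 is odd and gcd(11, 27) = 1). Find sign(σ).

Orbit of 26 under x↦11x: [26, 16, 14, 19, 20, 4, 17]… (length divides ord_27(11)).
Cycle lengths of π_11 on ℤ/27ℤ: [18, 6, 2, 1]; 4 cycles in total.
27 − 4 = 23 transpositions; sign(π) = (−1)^23 = -1.
The Jacobi symbol (11|27) = -1 (Zolotarev) agrees.

-1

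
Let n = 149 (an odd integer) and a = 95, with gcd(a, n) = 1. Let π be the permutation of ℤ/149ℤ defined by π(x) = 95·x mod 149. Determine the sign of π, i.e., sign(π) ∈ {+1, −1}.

+1

Trace 31: π^k(31) = [31, 114, 102, 5, 28, 127, 145] for k=0..6.
5 cycles of lengths [37, 37, 37, 37, 1].
With 5 cycles on 149 points, sign = (−1)^{149−5} = +1.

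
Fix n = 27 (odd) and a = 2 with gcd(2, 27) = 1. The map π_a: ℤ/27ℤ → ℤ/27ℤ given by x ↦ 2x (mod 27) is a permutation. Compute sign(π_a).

-1

Start at x=10: 10 → 20 → 13 → 26 → 25 → 23 → 19 → … (one orbit).
The orbit structure of x ↦ 2x mod 27: 4 orbits of sizes [18, 6, 2, 1].
Σ(ℓ_i−1) = 27−4 = 23; sign = (−1)^23 = -1.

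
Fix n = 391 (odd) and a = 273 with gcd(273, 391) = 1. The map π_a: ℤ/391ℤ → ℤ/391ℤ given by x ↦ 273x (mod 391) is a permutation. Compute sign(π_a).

Trace 18: π^k(18) = [18, 222, 1, 273, 239, 341, 35] for k=0..6.
Decompose π into cycles: lengths [22, 22, 22, 22, 22, 22, 22, 22, 22, 22, 22, 22, 22, 22, 22, 22, 22, 1, 1, 1, 1, 1, 1, 1, 1, 1, 1, 1, 1, 1, 1, 1, 1, 1] (34 cycles, including the fixed point 0).
34 cycles on 391: each ℓ→(−1)^(ℓ−1), product (−1)^357 = -1.
Check: (273/391) = -1 by Zolotarev.

-1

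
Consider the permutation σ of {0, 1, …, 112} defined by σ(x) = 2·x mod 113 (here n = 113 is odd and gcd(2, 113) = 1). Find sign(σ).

Trace 15: π^k(15) = [15, 30, 60, 7, 14, 28, 56] for k=0..6.
π_2 has 5 disjoint cycles with lengths [28, 28, 28, 28, 1] on {0,…,112}.
5 cycles on 113: each ℓ→(−1)^(ℓ−1), product (−1)^108 = +1.
(2|113)_J = +1 (Zolotarev's lemma cross-check).

+1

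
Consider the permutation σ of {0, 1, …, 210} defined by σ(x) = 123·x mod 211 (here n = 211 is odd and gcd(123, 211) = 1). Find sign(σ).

Trace 123: π^k(123) = [123, 148, 58, 171, 144, 199, 1] for k=0..6.
Decompose π into cycles: lengths [7, 7, 7, 7, 7, 7, 7, 7, 7, 7, 7, 7, 7, 7, 7, 7, 7, 7, 7, 7, 7, 7, 7, 7, 7, 7, 7, 7, 7, 7, 1] (31 cycles, including the fixed point 0).
211 − 31 = 180 transpositions; sign(π) = (−1)^180 = +1.

+1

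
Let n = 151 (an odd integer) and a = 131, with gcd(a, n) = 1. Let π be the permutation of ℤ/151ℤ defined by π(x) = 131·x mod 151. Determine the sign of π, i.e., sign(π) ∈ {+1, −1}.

Orbit of 72 under x↦131x: [72, 70, 110, 65, 59, 28, 44]… (length divides ord_151(131)).
Cycle type of π: 50×3 + 1; total 4 cycles.
Σ(ℓ_i−1) = 151−4 = 147; sign = (−1)^147 = -1.

-1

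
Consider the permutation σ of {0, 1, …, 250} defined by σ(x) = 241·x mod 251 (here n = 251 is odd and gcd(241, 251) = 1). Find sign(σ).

Start at x=123: 123 → 25 → 1 → 241 → 100 → 4 → 211 → … (one orbit).
11 cycles of lengths [25, 25, 25, 25, 25, 25, 25, 25, 25, 25, 1].
sign(π) = (−1)^{n − #cycles} = (−1)^{251−11} = (−1)^240 = +1.

+1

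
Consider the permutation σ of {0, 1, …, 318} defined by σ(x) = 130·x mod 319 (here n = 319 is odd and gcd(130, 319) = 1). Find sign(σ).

Orbit of 108 under x↦130x: [108, 4, 201, 291, 188, 196, 279]… (length divides ord_319(130)).
6 cycles of lengths [140, 140, 28, 5, 5, 1].
sign(π) = (−1)^{n − #cycles} = (−1)^{319−6} = (−1)^313 = -1.
Check: (130/319) = -1 by Zolotarev.

-1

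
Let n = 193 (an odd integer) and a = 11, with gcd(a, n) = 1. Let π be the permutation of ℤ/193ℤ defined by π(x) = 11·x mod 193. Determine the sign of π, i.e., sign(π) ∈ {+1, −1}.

-1

Start at x=169: 169 → 122 → 184 → 94 → 69 → 180 → 50 → … (one orbit).
π_11 has 4 disjoint cycles with lengths [64, 64, 64, 1] on {0,…,192}.
4 cycles on 193: each ℓ→(−1)^(ℓ−1), product (−1)^189 = -1.
Zolotarev: (11|193) = -1, matching the cycle-count sign.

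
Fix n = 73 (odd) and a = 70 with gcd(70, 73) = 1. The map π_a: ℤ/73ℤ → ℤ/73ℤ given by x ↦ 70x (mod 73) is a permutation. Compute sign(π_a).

+1

Start at x=9: 9 → 46 → 8 → 49 → 72 → 3 → 64 → … (one orbit).
The orbit structure of x ↦ 70x mod 73: 7 orbits of sizes [12, 12, 12, 12, 12, 12, 1].
7 cycles on 73: each ℓ→(−1)^(ℓ−1), product (−1)^66 = +1.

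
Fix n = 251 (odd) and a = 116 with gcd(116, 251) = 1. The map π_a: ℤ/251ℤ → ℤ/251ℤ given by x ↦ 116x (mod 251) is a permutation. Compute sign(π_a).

-1

Trace 46: π^k(46) = [46, 65, 10, 156, 24, 23, 158] for k=0..6.
The orbit structure of x ↦ 116x mod 251: 2 orbits of sizes [250, 1].
Σ(ℓ_i−1) = 251−2 = 249; sign = (−1)^249 = -1.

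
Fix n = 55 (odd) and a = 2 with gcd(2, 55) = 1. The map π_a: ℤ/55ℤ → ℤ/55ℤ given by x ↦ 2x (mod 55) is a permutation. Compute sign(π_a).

Start at x=9: 9 → 18 → 36 → 17 → 34 → 13 → 26 → … (one orbit).
Decompose π into cycles: lengths [20, 20, 10, 4, 1] (5 cycles, including the fixed point 0).
55 − 5 = 50 transpositions; sign(π) = (−1)^50 = +1.

+1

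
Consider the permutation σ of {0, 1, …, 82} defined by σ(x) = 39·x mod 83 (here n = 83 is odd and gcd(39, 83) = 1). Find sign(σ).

Trace 64: π^k(64) = [64, 6, 68, 79, 10, 58, 21] for k=0..6.
Cycle lengths of π_39 on ℤ/83ℤ: [82, 1]; 2 cycles in total.
sign(π) = (−1)^{n − #cycles} = (−1)^{83−2} = (−1)^81 = -1.

-1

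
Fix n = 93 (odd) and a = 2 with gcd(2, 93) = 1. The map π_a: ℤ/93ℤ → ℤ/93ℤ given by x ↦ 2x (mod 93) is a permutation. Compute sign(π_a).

Start at x=70: 70 → 47 → 1 → 2 → 4 → 8 → 16 → … (one orbit).
π_2 has 14 disjoint cycles with lengths [10, 10, 10, 10, 10, 10, 5, 5, 5, 5, 5, 5, 2, 1] on {0,…,92}.
93 − 14 = 79 transpositions; sign(π) = (−1)^79 = -1.
Zolotarev: (2|93) = -1, matching the cycle-count sign.

-1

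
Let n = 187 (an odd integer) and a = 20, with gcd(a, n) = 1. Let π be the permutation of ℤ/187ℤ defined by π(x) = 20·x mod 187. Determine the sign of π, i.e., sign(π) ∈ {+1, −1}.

-1

Start at x=75: 75 → 4 → 80 → 104 → 23 → 86 → 37 → … (one orbit).
Cycle type of π: 80×2 + 16 + 5×2 + 1; total 6 cycles.
sign(π) = (−1)^{n − #cycles} = (−1)^{187−6} = (−1)^181 = -1.
The Jacobi symbol (20|187) = -1 (Zolotarev) agrees.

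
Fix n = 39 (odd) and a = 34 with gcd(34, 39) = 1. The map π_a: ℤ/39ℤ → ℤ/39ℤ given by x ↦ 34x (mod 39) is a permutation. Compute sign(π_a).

Trace 25: π^k(25) = [25, 31, 1, 34] for k=0..3.
Decompose π into cycles: lengths [4, 4, 4, 4, 4, 4, 4, 4, 4, 1, 1, 1] (12 cycles, including the fixed point 0).
12 cycles on 39: each ℓ→(−1)^(ℓ−1), product (−1)^27 = -1.

-1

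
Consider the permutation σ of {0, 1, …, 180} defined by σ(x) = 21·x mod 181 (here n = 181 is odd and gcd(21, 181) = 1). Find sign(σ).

-1

Orbit of 127 under x↦21x: [127, 133, 78, 9, 8, 168, 89]… (length divides ord_181(21)).
Cycle lengths of π_21 on ℤ/181ℤ: [180, 1]; 2 cycles in total.
With 2 cycles on 181 points, sign = (−1)^{181−2} = -1.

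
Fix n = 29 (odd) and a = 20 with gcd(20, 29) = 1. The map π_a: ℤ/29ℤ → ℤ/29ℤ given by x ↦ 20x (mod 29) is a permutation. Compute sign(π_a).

Orbit of 24 under x↦20x: [24, 16, 1, 20, 23, 25, 7]… (length divides ord_29(20)).
π_20 has 5 disjoint cycles with lengths [7, 7, 7, 7, 1] on {0,…,28}.
5 cycles on 29: each ℓ→(−1)^(ℓ−1), product (−1)^24 = +1.
Via Zolotarev, sign(π_{20}) = (20|29) = +1.

+1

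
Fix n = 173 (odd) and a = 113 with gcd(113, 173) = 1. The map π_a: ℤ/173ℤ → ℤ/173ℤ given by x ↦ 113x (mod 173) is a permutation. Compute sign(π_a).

+1

Orbit of 96 under x↦113x: [96, 122, 119, 126, 52, 167, 14]… (length divides ord_173(113)).
Decompose π into cycles: lengths [86, 86, 1] (3 cycles, including the fixed point 0).
Σ(ℓ_i−1) = 173−3 = 170; sign = (−1)^170 = +1.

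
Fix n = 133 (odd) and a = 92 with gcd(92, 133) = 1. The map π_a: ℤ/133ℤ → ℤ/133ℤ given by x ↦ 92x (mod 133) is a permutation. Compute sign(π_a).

+1

Start at x=64: 64 → 36 → 120 → 1 → 92 → 85 → 106 → … (one orbit).
21 cycles of lengths [9, 9, 9, 9, 9, 9, 9, 9, 9, 9, 9, 9, 9, 9, 1, 1, 1, 1, 1, 1, 1].
Σ(ℓ_i−1) = 133−21 = 112; sign = (−1)^112 = +1.
(92|133)_J = +1 (Zolotarev's lemma cross-check).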